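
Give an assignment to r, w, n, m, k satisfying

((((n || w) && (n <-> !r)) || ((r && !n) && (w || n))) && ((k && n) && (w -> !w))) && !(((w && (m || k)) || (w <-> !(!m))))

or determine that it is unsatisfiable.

r = False; w = False; n = True; m = True; k = True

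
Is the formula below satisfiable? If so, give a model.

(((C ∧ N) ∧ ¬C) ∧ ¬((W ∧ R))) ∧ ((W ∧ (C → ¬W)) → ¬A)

Case C = True: the conjunct ¬C is False.
Case C = False: the conjunct C is False.
Both cases fail — unsatisfiable.

UNSATISFIABLE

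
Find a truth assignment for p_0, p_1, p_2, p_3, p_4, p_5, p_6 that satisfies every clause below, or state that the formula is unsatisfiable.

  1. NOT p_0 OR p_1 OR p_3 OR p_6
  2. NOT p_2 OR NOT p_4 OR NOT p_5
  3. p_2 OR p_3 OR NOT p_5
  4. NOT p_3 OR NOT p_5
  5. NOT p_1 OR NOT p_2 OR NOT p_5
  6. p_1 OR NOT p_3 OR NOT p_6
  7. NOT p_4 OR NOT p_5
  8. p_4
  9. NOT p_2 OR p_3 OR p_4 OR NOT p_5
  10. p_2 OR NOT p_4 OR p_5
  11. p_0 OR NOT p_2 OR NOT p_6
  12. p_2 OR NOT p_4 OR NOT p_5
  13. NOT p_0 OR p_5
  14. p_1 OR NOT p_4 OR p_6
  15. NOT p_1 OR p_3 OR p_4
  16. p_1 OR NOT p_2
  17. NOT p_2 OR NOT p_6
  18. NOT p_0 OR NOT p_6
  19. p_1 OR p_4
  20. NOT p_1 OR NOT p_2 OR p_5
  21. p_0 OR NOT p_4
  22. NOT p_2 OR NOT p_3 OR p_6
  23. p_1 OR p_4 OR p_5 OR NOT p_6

Case p_0 = True:
  (p_4) forces p_4 = True.
  (NOT p_4 OR NOT p_5) forces p_5 = False.
  Clause (NOT p_0 OR p_5) is falsified — contradiction.
Case p_0 = False:
  (p_4) forces p_4 = True.
  Clause (p_0 OR NOT p_4) is falsified — contradiction.
Both cases fail, so the formula is unsatisfiable.

No satisfying assignment exists.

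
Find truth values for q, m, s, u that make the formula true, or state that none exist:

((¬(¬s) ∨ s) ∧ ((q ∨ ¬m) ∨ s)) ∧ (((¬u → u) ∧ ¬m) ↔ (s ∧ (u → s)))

q = True, m = False, s = True, u = True

  (¬(¬s) ∨ s) ∧ ((q ∨ ¬m) ∨ s) = True
    ¬(¬s) ∨ s = True
      ¬(¬s) = True
        ¬s = False
    (q ∨ ¬m) ∨ s = True
      q ∨ ¬m = True
        ¬m = True
  ((¬u → u) ∧ ¬m) ↔ (s ∧ (u → s)) = True
    (¬u → u) ∧ ¬m = True
      ¬u → u = True
        ¬u = False
      ¬m = True
    s ∧ (u → s) = True
      u → s = True
Both conjuncts True, so the formula holds.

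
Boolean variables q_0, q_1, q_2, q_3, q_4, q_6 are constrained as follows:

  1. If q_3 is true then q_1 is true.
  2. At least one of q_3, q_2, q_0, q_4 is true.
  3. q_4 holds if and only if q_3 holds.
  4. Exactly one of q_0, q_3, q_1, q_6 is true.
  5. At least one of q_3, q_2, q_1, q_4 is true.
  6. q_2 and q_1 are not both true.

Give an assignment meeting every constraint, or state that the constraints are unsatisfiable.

q_0 = False, q_1 = False, q_2 = True, q_3 = False, q_4 = False, q_6 = True

  (1) q_3=F ⇒ q_1: vacuous ✓
  (2) {q_3, q_2, q_0, q_4}: 1 true — at least one ✓
  (3) q_4=F, q_3=F — same ✓
  (4) {q_0, q_3, q_1, q_6}: 1 true — exactly one ✓
  (5) {q_3, q_2, q_1, q_4}: 1 true — at least one ✓
  (6) q_2=T, q_1=F — not both ✓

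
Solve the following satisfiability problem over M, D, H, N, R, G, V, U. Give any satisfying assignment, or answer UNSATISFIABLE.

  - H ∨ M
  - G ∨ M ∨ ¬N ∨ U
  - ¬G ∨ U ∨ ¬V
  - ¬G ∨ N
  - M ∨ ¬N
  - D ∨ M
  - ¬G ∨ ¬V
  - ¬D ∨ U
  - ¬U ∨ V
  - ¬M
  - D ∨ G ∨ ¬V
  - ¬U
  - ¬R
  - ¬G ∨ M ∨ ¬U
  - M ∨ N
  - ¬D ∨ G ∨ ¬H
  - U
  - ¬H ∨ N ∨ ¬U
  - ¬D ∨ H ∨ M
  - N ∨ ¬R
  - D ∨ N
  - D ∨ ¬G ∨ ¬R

Case U = True:
  Clause (¬U) is falsified — contradiction.
Case U = False:
  Clause (U) is falsified — contradiction.
Both cases fail, so the formula is unsatisfiable.

Unsatisfiable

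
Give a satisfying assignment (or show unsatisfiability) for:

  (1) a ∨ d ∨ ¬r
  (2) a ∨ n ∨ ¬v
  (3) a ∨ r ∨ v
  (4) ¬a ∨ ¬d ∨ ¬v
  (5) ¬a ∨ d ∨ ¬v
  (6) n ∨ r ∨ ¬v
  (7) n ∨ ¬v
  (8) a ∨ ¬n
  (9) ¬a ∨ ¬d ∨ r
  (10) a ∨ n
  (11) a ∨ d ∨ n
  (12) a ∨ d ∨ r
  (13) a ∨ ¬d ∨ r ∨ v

Set n = True.
  then (a ∨ ¬n) forces a = True.
Set d = True.
  then (¬a ∨ ¬d ∨ ¬v) forces v = False.
  then (¬a ∨ ¬d ∨ r) forces r = True.
All clauses satisfied.

n: True, d: True, a: True, v: False, r: True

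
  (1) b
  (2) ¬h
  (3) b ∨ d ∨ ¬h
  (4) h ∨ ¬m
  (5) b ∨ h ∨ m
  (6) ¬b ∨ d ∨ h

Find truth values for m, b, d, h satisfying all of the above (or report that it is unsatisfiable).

m=F, b=T, d=T, h=F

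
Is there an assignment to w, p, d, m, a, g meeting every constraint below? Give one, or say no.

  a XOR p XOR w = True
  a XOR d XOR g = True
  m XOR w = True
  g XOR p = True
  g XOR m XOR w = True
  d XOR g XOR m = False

w: False, p: True, d: True, m: True, a: False, g: False

a XOR p XOR w = F XOR T XOR F = True ✓
a XOR d XOR g = F XOR T XOR F = True ✓
m XOR w = T XOR F = True ✓
g XOR p = F XOR T = True ✓
g XOR m XOR w = F XOR T XOR F = True ✓
d XOR g XOR m = T XOR F XOR T = False ✓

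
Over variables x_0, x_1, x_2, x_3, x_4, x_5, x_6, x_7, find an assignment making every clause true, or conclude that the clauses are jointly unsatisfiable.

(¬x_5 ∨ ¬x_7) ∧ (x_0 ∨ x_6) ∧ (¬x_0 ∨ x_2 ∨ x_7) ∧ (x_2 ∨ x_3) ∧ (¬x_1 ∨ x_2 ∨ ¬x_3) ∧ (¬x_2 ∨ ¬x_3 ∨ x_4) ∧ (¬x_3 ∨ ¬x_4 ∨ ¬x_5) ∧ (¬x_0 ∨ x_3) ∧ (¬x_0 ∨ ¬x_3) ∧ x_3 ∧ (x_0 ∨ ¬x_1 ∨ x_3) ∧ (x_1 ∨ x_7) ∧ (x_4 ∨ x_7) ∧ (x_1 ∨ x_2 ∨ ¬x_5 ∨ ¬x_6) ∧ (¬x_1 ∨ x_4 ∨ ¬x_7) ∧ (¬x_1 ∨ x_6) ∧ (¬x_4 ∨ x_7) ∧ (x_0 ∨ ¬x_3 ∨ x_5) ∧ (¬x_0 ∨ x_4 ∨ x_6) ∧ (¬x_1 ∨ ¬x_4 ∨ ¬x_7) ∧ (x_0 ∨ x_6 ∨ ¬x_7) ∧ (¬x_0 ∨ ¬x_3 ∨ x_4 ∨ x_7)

No satisfying assignment exists.

Case x_3 = True:
  (¬x_0 ∨ ¬x_3) forces x_0 = False.
  (x_0 ∨ x_6) forces x_6 = True.
  (x_0 ∨ ¬x_3 ∨ x_5) forces x_5 = True.
  (¬x_5 ∨ ¬x_7) forces x_7 = False.
  (¬x_3 ∨ ¬x_4 ∨ ¬x_5) forces x_4 = False.
  Clause (x_4 ∨ x_7) is falsified — contradiction.
Case x_3 = False:
  Clause (x_3) is falsified — contradiction.
Both cases fail, so the formula is unsatisfiable.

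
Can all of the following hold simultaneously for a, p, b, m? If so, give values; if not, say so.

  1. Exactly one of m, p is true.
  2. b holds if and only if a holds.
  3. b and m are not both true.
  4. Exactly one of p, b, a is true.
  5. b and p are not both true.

a = False, p = True, b = False, m = False

  (1) {m, p}: 1 true — exactly one ✓
  (2) b=F, a=F — same ✓
  (3) b=F, m=F — not both ✓
  (4) {p, b, a}: 1 true — exactly one ✓
  (5) b=F, p=T — not both ✓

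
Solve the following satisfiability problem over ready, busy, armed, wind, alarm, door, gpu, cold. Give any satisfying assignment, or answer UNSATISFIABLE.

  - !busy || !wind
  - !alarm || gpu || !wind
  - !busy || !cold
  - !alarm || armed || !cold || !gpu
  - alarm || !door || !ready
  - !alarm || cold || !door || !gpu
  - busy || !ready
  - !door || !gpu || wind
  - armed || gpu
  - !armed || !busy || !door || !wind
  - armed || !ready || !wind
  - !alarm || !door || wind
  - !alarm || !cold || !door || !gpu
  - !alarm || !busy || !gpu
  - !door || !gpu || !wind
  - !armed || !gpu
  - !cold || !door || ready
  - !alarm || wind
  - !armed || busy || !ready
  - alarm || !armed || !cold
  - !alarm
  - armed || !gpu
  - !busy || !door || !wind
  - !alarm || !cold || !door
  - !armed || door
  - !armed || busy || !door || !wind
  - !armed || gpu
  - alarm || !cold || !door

No satisfying assignment exists.

Case armed = True:
  (!armed || !gpu) forces gpu = False.
  Clause (!armed || gpu) is falsified — contradiction.
Case armed = False:
  (armed || gpu) forces gpu = True.
  Clause (armed || !gpu) is falsified — contradiction.
Both cases fail, so the formula is unsatisfiable.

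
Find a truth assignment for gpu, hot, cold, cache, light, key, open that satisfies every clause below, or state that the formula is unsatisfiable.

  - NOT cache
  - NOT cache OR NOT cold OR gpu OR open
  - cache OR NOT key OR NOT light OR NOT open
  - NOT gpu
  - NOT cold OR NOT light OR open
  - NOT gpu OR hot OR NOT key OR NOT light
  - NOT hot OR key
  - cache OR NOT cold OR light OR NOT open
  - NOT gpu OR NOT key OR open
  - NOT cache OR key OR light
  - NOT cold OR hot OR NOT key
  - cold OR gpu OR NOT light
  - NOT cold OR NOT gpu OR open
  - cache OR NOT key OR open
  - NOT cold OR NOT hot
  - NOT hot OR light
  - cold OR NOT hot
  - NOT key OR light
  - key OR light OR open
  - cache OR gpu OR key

Unsatisfiable

Case gpu = True:
  Clause (NOT gpu) is falsified — contradiction.
Case gpu = False:
  (NOT cache) forces cache = False.
  (cache OR gpu OR key) forces key = True.
  (cache OR NOT key OR open) forces open = True.
  (cache OR NOT key OR NOT light OR NOT open) forces light = False.
  Clause (NOT key OR light) is falsified — contradiction.
Both cases fail, so the formula is unsatisfiable.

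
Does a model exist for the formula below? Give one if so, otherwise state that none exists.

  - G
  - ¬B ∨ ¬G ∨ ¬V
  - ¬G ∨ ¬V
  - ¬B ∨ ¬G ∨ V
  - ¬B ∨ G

Unit clause (G) forces G = True.
In (¬G ∨ ¬V) only ¬V is left, so V = False.
In (¬B ∨ ¬G ∨ V) only ¬B is left, so B = False.
Check each clause:
  (G): G holds.
  (¬B ∨ ¬G ∨ ¬V): ¬B holds.
  (¬G ∨ ¬V): ¬V holds.
  (¬B ∨ ¬G ∨ V): ¬B holds.
  (¬B ∨ G): ¬B holds.
All clauses satisfied.

V = False; G = True; B = False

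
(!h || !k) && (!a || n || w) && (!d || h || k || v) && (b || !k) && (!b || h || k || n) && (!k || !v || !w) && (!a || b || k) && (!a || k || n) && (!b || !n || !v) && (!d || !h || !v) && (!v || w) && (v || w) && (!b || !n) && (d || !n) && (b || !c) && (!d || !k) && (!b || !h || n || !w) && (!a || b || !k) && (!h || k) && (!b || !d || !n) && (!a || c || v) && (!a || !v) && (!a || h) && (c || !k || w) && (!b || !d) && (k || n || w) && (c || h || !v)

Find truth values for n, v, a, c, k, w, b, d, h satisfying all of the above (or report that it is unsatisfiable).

n: False; v: False; a: False; c: True; k: True; w: True; b: True; d: False; h: False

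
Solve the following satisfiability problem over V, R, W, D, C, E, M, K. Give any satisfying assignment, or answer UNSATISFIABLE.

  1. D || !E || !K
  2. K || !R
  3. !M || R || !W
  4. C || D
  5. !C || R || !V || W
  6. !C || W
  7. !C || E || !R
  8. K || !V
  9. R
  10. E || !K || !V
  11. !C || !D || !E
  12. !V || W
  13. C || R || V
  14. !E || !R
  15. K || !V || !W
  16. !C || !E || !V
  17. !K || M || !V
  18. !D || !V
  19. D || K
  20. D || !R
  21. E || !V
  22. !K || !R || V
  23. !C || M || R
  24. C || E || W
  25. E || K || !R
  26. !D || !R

The formula is unsatisfiable.

Case R = True:
  (K || !R) forces K = True.
  (!E || !R) forces E = False.
  (!C || E || !R) forces C = False.
  (C || D) forces D = True.
  Clause (!D || !R) is falsified — contradiction.
Case R = False:
  Clause (R) is falsified — contradiction.
Both cases fail, so the formula is unsatisfiable.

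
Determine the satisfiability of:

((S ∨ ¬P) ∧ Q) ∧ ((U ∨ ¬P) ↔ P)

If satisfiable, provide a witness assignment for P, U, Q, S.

P = True, U = True, Q = True, S = True

  (S ∨ ¬P) ∧ Q = True
    S ∨ ¬P = True
      ¬P = False
  (U ∨ ¬P) ↔ P = True
    U ∨ ¬P = True
      ¬P = False
Both conjuncts True, so the formula holds.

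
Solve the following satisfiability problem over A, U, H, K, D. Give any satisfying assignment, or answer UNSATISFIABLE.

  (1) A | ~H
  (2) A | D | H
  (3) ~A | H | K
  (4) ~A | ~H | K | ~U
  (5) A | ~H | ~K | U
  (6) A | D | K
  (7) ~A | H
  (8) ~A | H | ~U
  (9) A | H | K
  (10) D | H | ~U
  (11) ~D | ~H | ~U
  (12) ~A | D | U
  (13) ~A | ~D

A = False, U = True, H = False, K = True, D = True

Set A = False.
  then (A | ~H) forces H = False.
  then (A | D | H) forces D = True.
  then (A | H | K) forces K = True.
Set U = True.
All clauses satisfied.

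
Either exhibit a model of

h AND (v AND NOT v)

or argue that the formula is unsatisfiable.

Case v = True: the conjunct NOT v is False.
Case v = False: the conjunct v is False.
Both cases fail — unsatisfiable.

Unsatisfiable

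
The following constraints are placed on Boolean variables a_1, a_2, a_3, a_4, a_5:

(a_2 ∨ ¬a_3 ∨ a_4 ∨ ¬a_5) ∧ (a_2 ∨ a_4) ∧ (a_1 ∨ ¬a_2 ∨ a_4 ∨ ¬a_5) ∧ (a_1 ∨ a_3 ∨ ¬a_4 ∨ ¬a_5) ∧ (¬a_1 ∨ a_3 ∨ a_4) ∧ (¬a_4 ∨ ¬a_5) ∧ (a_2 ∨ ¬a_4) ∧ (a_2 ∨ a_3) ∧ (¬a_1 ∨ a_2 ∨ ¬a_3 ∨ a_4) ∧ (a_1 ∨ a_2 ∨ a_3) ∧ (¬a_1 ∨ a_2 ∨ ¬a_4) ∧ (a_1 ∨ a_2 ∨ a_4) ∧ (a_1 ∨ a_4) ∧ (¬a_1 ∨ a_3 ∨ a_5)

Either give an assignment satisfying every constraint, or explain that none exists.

a_1=F, a_2=T, a_3=T, a_4=T, a_5=F

Set a_1 = False.
  then (a_1 ∨ a_4) forces a_4 = True.
  then (¬a_4 ∨ ¬a_5) forces a_5 = False.
  then (a_2 ∨ ¬a_4) forces a_2 = True.
Set a_3 = True.
All clauses satisfied.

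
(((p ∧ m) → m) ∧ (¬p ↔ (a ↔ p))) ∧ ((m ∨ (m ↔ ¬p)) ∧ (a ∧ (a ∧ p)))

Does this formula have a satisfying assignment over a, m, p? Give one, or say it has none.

No satisfying assignment exists.

Case p = True: the formula simplifies to ((m → m) ∧ ¬a) ∧ ((m ∨ ¬m) ∧ (a ∧ a)).
  a = True: the conjunct ¬a is False.
  a = False: the conjunct a is False.
Case p = False: the conjunct p is False.
Both cases fail — unsatisfiable.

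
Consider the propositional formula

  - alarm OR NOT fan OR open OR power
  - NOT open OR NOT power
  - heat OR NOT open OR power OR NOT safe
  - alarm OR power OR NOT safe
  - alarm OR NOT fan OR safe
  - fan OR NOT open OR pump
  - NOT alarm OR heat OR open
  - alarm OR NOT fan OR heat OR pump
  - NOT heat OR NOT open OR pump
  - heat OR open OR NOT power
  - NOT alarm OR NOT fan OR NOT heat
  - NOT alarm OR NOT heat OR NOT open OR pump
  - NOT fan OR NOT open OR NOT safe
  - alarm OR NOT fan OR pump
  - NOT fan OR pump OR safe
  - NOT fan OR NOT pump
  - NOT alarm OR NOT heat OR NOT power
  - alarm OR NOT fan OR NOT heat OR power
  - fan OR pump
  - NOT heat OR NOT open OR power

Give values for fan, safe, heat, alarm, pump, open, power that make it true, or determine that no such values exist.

fan = False, safe = False, heat = False, alarm = True, pump = True, open = True, power = False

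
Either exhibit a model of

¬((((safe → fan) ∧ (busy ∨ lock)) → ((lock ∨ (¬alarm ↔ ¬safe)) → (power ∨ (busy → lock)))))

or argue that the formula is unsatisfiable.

busy = True, fan = False, alarm = False, safe = False, lock = False, power = False

  ¬((((safe → fan) ∧ (busy ∨ lock)) → ((lock ∨ (¬alarm ↔ ¬safe)) → (power ∨ (busy → lock))))) = True
    ((safe → fan) ∧ (busy ∨ lock)) → ((lock ∨ (¬alarm ↔ ¬safe)) → (power ∨ (busy → lock))) = False
      (safe → fan) ∧ (busy ∨ lock) = True
        safe → fan = True
        busy ∨ lock = True
      (lock ∨ (¬alarm ↔ ¬safe)) → (power ∨ (busy → lock)) = False
        lock ∨ (¬alarm ↔ ¬safe) = True
          ¬alarm ↔ ¬safe = True
            ¬alarm = True
            ¬safe = True
        power ∨ (busy → lock) = False
          busy → lock = False
The formula evaluates to True.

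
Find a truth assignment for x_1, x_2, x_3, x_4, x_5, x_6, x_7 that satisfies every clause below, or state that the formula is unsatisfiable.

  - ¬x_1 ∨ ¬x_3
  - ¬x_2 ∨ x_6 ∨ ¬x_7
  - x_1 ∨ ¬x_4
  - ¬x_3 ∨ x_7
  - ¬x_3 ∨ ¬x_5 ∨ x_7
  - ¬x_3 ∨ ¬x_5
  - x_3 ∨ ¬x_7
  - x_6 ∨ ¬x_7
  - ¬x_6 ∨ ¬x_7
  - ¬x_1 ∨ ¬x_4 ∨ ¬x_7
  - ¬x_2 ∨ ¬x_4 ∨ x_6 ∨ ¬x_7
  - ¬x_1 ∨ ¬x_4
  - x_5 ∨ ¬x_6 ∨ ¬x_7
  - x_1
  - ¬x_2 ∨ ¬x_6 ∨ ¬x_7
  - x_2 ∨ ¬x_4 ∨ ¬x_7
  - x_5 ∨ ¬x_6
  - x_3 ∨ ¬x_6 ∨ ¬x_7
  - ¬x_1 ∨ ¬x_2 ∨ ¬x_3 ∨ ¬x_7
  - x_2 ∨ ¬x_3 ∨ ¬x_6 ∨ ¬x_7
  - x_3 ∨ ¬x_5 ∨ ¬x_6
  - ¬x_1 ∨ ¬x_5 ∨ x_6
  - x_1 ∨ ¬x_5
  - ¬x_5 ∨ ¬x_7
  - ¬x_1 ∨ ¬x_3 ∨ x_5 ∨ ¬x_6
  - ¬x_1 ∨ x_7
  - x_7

The formula is unsatisfiable.

Case x_1 = True:
  (¬x_1 ∨ ¬x_3) forces x_3 = False.
  (x_3 ∨ ¬x_7) forces x_7 = False.
  Clause (¬x_1 ∨ x_7) is falsified — contradiction.
Case x_1 = False:
  Clause (x_1) is falsified — contradiction.
Both cases fail, so the formula is unsatisfiable.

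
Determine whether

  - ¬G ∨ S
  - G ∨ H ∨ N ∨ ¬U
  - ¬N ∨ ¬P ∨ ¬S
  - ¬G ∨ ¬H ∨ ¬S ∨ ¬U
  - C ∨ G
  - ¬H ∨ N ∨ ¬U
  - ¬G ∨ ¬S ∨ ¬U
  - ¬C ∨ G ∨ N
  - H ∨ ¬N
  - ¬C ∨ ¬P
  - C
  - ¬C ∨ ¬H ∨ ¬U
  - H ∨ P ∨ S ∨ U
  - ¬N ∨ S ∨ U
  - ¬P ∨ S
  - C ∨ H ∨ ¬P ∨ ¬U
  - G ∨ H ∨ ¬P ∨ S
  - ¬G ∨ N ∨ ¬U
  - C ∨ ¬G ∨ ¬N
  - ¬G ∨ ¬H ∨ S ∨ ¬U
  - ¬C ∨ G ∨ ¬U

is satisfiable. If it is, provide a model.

S=T, N=F, U=F, G=T, C=T, H=T, P=F

Unit clause (C) forces C = True.
In (¬C ∨ ¬P) only ¬P is left, so P = False.
Try S = False:
  (¬G ∨ S) forces G = False.
  (¬C ∨ G ∨ N) forces N = True.
  (H ∨ ¬N) forces H = True.
  (¬C ∨ ¬H ∨ ¬U) forces U = False.
  clause (¬N ∨ S ∨ U) is falsified — backtrack.
So S = True.
Set N = False.
  then (¬C ∨ G ∨ N) forces G = True.
  then (¬G ∨ N ∨ ¬U) forces U = False.
Set H = True.
All clauses satisfied.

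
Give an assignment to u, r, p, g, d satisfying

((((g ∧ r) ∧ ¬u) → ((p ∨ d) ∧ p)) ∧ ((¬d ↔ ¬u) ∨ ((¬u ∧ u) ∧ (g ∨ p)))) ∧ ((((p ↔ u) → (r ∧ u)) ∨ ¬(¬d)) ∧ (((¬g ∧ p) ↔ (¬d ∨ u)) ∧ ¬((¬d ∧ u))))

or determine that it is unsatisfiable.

u: True; r: False; p: True; g: False; d: True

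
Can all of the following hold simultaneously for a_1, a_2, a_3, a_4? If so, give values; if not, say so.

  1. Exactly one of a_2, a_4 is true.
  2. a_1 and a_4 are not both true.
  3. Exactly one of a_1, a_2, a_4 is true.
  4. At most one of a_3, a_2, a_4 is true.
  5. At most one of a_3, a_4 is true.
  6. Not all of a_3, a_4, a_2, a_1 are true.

a_1: False, a_2: True, a_3: False, a_4: False

  (1) {a_2, a_4}: 1 true — exactly one ✓
  (2) a_1=F, a_4=F — not both ✓
  (3) {a_1, a_2, a_4}: 1 true — exactly one ✓
  (4) {a_3, a_2, a_4}: 1 true — at most one ✓
  (5) {a_3, a_4}: 0 true — at most one ✓
  (6) {a_3, a_4, a_2, a_1}: 1/4 true — not all ✓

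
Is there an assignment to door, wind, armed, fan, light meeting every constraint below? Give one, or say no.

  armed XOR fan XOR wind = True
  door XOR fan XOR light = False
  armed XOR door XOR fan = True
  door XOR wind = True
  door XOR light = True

Unsatisfiable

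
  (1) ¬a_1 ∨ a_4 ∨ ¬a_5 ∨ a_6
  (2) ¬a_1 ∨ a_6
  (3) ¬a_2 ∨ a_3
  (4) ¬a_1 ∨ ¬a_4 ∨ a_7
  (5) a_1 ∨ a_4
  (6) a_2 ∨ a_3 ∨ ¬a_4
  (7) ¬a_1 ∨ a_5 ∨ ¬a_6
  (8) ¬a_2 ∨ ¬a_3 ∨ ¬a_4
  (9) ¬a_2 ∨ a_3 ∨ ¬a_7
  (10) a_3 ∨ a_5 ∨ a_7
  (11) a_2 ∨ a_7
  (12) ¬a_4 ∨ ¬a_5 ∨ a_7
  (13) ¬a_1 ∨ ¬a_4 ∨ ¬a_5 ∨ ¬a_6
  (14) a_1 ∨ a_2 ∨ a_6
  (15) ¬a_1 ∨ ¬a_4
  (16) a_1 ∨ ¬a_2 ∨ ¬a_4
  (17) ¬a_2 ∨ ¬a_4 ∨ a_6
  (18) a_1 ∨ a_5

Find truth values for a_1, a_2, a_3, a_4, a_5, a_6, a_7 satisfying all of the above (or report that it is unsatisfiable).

a_1: True; a_2: True; a_3: True; a_4: False; a_5: True; a_6: True; a_7: True

Set a_1 = True.
  then (¬a_1 ∨ a_6) forces a_6 = True.
  then (¬a_1 ∨ a_5 ∨ ¬a_6) forces a_5 = True.
  then (¬a_1 ∨ ¬a_4 ∨ ¬a_5 ∨ ¬a_6) forces a_4 = False.
Set a_2 = True.
  then (¬a_2 ∨ a_3) forces a_3 = True.
Set a_7 = True.
All clauses satisfied.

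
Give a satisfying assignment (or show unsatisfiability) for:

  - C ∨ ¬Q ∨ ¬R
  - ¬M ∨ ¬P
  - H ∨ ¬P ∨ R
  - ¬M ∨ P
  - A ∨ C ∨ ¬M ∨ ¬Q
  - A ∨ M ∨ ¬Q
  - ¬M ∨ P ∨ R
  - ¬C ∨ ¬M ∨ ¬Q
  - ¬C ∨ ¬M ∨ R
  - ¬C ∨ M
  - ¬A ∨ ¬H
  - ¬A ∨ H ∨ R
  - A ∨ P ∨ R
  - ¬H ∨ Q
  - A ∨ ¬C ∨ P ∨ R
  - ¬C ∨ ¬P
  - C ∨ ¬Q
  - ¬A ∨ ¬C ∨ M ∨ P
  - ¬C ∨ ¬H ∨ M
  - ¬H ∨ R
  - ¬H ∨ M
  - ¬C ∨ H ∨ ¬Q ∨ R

Try M = True:
  (¬M ∨ ¬P) forces P = False.
  clause (¬M ∨ P) is falsified — backtrack.
So M = False.
  then (¬C ∨ M) forces C = False.
  then (C ∨ ¬Q) forces Q = False.
  then (¬H ∨ M) forces H = False.
Set A = True.
  then (¬A ∨ H ∨ R) forces R = True.
Set P = True.
All clauses satisfied.

M=F, C=F, A=T, P=T, R=T, Q=F, H=F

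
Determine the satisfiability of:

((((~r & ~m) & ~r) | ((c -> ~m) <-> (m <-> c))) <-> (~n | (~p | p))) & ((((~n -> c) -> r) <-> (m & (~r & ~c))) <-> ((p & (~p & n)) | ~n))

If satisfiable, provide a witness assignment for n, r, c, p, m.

n = False, r = False, c = True, p = True, m = False

  (((~r & ~m) & ~r) | ((c -> ~m) <-> (m <-> c))) <-> (~n | (~p | p)) = True
    ((~r & ~m) & ~r) | ((c -> ~m) <-> (m <-> c)) = True
      (~r & ~m) & ~r = True
        ~r & ~m = True
          ~r = True
          ~m = True
        ~r = True
      (c -> ~m) <-> (m <-> c) = False
        c -> ~m = True
          ~m = True
        m <-> c = False
    ~n | (~p | p) = True
      ~n = True
      ~p | p = True
        ~p = False
  (((~n -> c) -> r) <-> (m & (~r & ~c))) <-> ((p & (~p & n)) | ~n) = True
    ((~n -> c) -> r) <-> (m & (~r & ~c)) = True
      (~n -> c) -> r = False
        ~n -> c = True
          ~n = True
      m & (~r & ~c) = False
        ~r & ~c = False
          ~r = True
          ~c = False
    (p & (~p & n)) | ~n = True
      p & (~p & n) = False
        ~p & n = False
          ~p = False
      ~n = True
Both conjuncts True, so the formula holds.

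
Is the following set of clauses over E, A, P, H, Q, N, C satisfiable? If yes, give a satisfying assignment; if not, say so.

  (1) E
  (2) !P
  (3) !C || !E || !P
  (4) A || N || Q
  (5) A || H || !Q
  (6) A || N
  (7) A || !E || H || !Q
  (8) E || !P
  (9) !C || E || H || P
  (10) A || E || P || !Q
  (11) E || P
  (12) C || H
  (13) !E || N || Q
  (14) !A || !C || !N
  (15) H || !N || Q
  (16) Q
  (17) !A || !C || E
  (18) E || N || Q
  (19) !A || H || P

E = True; A = False; P = False; H = True; Q = True; N = True; C = True

Unit clause (E) forces E = True.
Unit clause (!P) forces P = False.
Unit clause (Q) forces Q = True.
Set A = False.
  then (A || H || !Q) forces H = True.
  then (A || N) forces N = True.
Set C = True.
All clauses satisfied.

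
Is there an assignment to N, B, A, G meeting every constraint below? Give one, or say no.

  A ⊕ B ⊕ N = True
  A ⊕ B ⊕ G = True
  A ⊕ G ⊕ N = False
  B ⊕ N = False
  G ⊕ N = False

Adding constraints 2, 3, 4 mod 2: every variable appears an even number of times on the left, so the left side is 0.
But the right sides sum to 1 (mod 2). 0 ≠ 1 — the system is inconsistent.

Unsatisfiable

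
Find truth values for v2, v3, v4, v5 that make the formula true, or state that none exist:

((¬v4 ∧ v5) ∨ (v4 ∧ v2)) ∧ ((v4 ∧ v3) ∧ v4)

v2=T, v3=T, v4=T, v5=F

  (¬v4 ∧ v5) ∨ (v4 ∧ v2) = True
    ¬v4 ∧ v5 = False
      ¬v4 = False
    v4 ∧ v2 = True
  (v4 ∧ v3) ∧ v4 = True
    v4 ∧ v3 = True
Both conjuncts True, so the formula holds.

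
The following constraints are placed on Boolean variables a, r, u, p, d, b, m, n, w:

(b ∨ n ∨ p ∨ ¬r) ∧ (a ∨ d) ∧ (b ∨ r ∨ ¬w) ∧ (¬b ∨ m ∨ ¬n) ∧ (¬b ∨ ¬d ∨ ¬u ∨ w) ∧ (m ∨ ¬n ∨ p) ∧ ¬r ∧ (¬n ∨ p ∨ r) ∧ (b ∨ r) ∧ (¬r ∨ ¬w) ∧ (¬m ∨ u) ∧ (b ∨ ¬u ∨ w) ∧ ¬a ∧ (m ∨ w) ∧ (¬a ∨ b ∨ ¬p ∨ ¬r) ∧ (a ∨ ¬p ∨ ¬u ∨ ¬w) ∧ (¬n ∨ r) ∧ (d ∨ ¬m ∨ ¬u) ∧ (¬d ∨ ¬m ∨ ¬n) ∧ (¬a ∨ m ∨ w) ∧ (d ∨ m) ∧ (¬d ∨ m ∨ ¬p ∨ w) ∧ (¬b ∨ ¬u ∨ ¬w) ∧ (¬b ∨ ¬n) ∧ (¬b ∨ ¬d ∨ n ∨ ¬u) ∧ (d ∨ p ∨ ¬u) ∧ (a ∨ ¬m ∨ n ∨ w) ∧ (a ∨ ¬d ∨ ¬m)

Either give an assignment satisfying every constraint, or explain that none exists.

Unit clause (¬r) forces r = False.
In (b ∨ r) only b is left, so b = True.
Unit clause (¬a) forces a = False.
In (¬n ∨ r) only ¬n is left, so n = False.
In (a ∨ d) only d is left, so d = True.
In (¬b ∨ ¬d ∨ n ∨ ¬u) only ¬u is left, so u = False.
In (a ∨ ¬d ∨ ¬m) only ¬m is left, so m = False.
In (m ∨ w) only w is left, so w = True.
Set p = True.
All clauses satisfied.

a=F, r=F, u=F, p=T, d=T, b=T, m=F, n=F, w=T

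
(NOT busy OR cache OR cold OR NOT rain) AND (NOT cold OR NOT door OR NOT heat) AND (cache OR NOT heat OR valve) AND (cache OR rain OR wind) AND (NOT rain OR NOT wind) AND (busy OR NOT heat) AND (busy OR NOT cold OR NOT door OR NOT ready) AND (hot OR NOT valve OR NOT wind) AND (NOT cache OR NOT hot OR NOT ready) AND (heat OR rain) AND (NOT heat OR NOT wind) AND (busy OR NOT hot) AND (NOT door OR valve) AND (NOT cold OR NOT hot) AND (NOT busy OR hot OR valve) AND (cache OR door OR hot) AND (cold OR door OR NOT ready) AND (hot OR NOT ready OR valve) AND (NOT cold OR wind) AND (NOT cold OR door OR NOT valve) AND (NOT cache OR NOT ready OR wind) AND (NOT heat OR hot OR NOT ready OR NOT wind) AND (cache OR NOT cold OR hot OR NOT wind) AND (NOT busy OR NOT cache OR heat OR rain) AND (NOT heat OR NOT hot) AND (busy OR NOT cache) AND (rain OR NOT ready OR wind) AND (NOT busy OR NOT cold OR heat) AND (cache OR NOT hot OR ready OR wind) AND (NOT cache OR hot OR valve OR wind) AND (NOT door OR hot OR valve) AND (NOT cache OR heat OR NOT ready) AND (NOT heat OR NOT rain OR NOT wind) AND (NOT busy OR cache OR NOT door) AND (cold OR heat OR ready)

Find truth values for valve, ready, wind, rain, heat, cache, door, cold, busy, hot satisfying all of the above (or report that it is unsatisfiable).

Set valve = True.
Set ready = True.
Try wind = True:
  (NOT rain OR NOT wind) forces rain = False.
  (hot OR NOT valve OR NOT wind) forces hot = True.
  (NOT cache OR NOT hot OR NOT ready) forces cache = False.
  (heat OR rain) forces heat = True.
  clause (NOT heat OR NOT wind) is falsified — backtrack.
So wind = False.
  then (NOT cold OR wind) forces cold = False.
  then (NOT cache OR NOT ready OR wind) forces cache = False.
  then (rain OR NOT ready OR wind) forces rain = True.
  then (NOT busy OR cache OR cold OR NOT rain) forces busy = False.
  then (busy OR NOT heat) forces heat = False.
  then (busy OR NOT hot) forces hot = False.
  then (cache OR door OR hot) forces door = True.
All clauses satisfied.

valve = True, ready = True, wind = False, rain = True, heat = False, cache = False, door = True, cold = False, busy = False, hot = False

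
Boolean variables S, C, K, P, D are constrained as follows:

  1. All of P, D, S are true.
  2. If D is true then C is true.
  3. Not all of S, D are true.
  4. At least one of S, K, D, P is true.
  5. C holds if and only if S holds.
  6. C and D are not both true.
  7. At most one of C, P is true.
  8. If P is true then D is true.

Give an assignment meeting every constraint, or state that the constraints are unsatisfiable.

Case S = True:
  (1) forces P = True.
  (1) forces D = True.
  Constraint (3) is violated (S=T, D=T) — contradiction.
Case S = False:
  Constraint (1) is violated (S=F) — contradiction.
Both cases fail — unsatisfiable.

UNSATISFIABLE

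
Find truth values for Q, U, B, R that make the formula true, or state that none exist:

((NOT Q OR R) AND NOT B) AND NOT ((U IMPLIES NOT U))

Q: False, U: True, B: False, R: True

  (NOT Q OR R) AND NOT B = True
    NOT Q OR R = True
      NOT Q = True
    NOT B = True
  NOT ((U IMPLIES NOT U)) = True
    U IMPLIES NOT U = False
      NOT U = False
Both conjuncts True, so the formula holds.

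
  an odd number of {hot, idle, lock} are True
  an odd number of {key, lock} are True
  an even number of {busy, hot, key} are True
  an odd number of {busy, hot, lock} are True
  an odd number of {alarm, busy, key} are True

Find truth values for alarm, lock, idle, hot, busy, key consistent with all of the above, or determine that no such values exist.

alarm: True, lock: False, idle: True, hot: False, busy: True, key: True

{hot, idle, lock}: 1 true → odd ✓
{key, lock}: 1 true → odd ✓
{busy, hot, key}: 2 true → even ✓
{busy, hot, lock}: 1 true → odd ✓
{alarm, busy, key}: 3 true → odd ✓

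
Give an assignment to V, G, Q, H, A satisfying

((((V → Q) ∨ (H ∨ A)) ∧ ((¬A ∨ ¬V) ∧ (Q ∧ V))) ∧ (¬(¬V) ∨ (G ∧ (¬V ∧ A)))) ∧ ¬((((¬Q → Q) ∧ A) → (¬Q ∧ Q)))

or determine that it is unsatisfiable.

Case Q = True: the formula simplifies to (((¬A ∨ ¬V) ∧ V) ∧ (¬(¬V) ∨ (G ∧ (¬V ∧ A)))) ∧ ¬(¬A).
  V = True: simplifies to ¬A ∧ ¬(¬A).
    A = True: the conjunct ¬A is False.
    A = False: the conjunct ¬(¬A) becomes ¬(¬False) = False.
  V = False: the conjunct V is False.
Case Q = False: the conjunct Q is False.
Both cases fail — unsatisfiable.

Unsatisfiable — no assignment works.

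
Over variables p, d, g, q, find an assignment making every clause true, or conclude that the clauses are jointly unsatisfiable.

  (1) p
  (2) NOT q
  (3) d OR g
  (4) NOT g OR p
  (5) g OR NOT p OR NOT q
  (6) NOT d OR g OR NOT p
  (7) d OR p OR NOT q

p = True, d = False, g = True, q = False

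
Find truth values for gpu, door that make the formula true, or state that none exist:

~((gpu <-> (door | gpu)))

gpu=F, door=T

  ~((gpu <-> (door | gpu))) = True
    gpu <-> (door | gpu) = False
      door | gpu = True
The formula evaluates to True.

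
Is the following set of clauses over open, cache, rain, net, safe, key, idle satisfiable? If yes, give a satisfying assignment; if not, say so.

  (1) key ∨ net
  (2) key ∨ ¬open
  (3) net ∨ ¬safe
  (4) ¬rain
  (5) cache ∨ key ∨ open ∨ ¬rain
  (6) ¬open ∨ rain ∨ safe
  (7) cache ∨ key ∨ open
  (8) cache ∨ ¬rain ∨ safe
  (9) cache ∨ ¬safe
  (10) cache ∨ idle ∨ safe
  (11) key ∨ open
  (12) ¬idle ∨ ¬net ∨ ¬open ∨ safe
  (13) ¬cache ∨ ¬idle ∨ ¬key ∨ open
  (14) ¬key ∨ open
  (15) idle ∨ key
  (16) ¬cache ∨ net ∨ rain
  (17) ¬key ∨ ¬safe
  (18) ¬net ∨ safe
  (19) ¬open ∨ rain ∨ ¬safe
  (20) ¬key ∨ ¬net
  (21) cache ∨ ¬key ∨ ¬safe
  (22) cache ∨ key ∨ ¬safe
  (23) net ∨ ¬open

Case open = True:
  (key ∨ ¬open) forces key = True.
  (¬rain) forces rain = False.
  (¬open ∨ rain ∨ safe) forces safe = True.
  Clause (¬key ∨ ¬safe) is falsified — contradiction.
Case open = False:
  (¬rain) forces rain = False.
  (key ∨ open) forces key = True.
  Clause (¬key ∨ open) is falsified — contradiction.
Both cases fail, so the formula is unsatisfiable.

No satisfying assignment exists.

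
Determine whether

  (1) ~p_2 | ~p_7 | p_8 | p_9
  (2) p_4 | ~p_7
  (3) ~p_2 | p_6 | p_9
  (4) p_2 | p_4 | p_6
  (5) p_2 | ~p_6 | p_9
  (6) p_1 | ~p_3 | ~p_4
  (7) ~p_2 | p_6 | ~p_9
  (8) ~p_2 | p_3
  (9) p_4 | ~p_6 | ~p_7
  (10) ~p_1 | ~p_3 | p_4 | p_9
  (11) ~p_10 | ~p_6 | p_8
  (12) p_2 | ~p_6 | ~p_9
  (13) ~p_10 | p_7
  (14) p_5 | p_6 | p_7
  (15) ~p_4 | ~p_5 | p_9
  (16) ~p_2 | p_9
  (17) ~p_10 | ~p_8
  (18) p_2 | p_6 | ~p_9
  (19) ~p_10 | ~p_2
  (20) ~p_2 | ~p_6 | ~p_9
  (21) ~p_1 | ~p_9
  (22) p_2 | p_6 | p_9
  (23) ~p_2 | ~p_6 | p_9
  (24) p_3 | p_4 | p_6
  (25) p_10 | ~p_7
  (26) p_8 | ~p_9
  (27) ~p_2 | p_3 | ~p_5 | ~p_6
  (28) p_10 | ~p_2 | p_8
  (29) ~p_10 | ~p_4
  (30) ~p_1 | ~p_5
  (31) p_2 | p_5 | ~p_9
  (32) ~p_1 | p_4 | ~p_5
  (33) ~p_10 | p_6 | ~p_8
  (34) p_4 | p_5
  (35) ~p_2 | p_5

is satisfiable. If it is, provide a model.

Case p_9 = True:
  (~p_1 | ~p_9) forces p_1 = False.
  (p_8 | ~p_9) forces p_8 = True.
  (~p_10 | ~p_8) forces p_10 = False.
  (p_10 | ~p_7) forces p_7 = False.
  If p_2 = True:
    (~p_2 | p_6 | ~p_9) forces p_6 = True.
    clause (~p_2 | ~p_6 | ~p_9) is falsified.
  If p_2 = False:
    (p_2 | ~p_6 | ~p_9) forces p_6 = False.
    clause (p_2 | p_6 | ~p_9) is falsified.
  Every sub-case reaches a contradiction.
Case p_9 = False:
  (~p_2 | p_9) forces p_2 = False.
  (p_2 | ~p_6 | p_9) forces p_6 = False.
  Clause (p_2 | p_6 | p_9) is falsified — contradiction.
Both cases fail, so the formula is unsatisfiable.

No satisfying assignment exists.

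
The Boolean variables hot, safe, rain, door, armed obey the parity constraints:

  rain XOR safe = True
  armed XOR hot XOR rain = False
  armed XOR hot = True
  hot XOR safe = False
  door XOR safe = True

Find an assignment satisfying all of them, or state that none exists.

hot = False, safe = False, rain = True, door = True, armed = True

rain XOR safe = T XOR F = True ✓
armed XOR hot XOR rain = T XOR F XOR T = False ✓
armed XOR hot = T XOR F = True ✓
hot XOR safe = F XOR F = False ✓
door XOR safe = T XOR F = True ✓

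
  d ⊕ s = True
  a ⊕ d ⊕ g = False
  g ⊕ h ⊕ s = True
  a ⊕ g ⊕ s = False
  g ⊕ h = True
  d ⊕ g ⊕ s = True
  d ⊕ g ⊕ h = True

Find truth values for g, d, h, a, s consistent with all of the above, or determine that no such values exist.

No satisfying assignment exists.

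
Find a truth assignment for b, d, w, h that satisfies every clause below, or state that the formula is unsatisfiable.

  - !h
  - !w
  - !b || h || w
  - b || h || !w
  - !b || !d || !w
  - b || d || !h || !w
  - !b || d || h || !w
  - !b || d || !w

Unit clause (!h) forces h = False.
Unit clause (!w) forces w = False.
In (!b || h || w) only !b is left, so b = False.
Set d = False.
All clauses satisfied.

b: False, d: False, w: False, h: False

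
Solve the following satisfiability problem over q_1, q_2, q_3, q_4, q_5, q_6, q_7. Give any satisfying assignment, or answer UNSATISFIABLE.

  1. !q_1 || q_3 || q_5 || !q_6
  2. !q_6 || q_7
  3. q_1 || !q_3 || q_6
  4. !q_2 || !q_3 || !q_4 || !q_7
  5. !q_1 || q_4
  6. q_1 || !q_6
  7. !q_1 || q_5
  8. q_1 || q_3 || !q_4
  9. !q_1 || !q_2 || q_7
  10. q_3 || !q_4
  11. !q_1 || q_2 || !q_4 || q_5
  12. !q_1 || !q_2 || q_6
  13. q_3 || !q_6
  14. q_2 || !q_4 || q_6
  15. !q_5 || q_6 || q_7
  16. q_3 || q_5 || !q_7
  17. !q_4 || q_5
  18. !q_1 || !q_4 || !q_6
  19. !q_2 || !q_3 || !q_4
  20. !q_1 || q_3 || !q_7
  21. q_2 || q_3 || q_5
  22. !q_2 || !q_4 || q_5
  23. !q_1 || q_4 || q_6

Set q_1 = False.
  then (q_1 || !q_6) forces q_6 = False.
  then (q_1 || !q_3 || q_6) forces q_3 = False.
  then (q_1 || q_3 || !q_4) forces q_4 = False.
Set q_2 = True.
Set q_5 = True.
  then (!q_5 || q_6 || q_7) forces q_7 = True.
All clauses satisfied.

q_1 = False, q_2 = True, q_3 = False, q_4 = False, q_5 = True, q_6 = False, q_7 = True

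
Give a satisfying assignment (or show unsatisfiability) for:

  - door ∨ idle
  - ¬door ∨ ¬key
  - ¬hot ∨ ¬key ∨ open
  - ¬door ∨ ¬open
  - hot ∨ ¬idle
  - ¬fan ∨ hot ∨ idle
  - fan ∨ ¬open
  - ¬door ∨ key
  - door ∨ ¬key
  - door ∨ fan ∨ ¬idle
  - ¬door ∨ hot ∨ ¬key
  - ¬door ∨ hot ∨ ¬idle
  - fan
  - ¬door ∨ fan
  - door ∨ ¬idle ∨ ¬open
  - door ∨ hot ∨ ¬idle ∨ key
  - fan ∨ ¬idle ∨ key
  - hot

fan: True; door: False; key: False; idle: True; open: False; hot: True

Unit clause (fan) forces fan = True.
Unit clause (hot) forces hot = True.
Set door = False.
  then (door ∨ idle) forces idle = True.
  then (door ∨ ¬key) forces key = False.
  then (door ∨ ¬idle ∨ ¬open) forces open = False.
All clauses satisfied.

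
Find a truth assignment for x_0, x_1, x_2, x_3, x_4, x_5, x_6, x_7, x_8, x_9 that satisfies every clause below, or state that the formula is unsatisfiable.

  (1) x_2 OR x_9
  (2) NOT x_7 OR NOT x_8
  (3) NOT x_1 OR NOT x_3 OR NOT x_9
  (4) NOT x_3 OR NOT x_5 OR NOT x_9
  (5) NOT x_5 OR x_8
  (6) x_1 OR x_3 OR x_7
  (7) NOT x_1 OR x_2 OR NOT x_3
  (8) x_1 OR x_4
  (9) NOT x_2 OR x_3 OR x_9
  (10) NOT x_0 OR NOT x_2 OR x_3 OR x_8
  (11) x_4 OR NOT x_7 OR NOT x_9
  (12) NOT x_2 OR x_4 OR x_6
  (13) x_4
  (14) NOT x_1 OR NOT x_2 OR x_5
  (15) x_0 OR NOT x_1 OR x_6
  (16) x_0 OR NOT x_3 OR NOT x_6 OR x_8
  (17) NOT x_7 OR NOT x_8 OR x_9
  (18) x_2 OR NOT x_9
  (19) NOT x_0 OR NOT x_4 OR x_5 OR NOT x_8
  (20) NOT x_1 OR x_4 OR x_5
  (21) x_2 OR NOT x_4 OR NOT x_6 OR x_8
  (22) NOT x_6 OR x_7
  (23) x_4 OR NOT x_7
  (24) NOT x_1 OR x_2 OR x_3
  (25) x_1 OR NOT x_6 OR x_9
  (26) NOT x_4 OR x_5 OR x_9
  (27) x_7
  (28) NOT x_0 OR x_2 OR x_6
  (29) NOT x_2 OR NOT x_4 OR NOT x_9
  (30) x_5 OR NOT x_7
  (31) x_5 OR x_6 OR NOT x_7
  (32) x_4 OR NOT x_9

Case x_7 = True:
  (NOT x_7 OR NOT x_8) forces x_8 = False.
  (NOT x_5 OR x_8) forces x_5 = False.
  Clause (x_5 OR NOT x_7) is falsified — contradiction.
Case x_7 = False:
  Clause (x_7) is falsified — contradiction.
Both cases fail, so the formula is unsatisfiable.

UNSATISFIABLE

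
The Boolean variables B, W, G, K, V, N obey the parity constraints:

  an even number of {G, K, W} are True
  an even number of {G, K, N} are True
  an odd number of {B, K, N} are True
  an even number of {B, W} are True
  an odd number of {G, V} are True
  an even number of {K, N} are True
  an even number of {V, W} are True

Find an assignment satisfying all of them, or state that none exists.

B = True, W = True, G = False, K = True, V = True, N = True

{G, K, W}: 2 true → even ✓
{G, K, N}: 2 true → even ✓
{B, K, N}: 3 true → odd ✓
{B, W}: 2 true → even ✓
{G, V}: 1 true → odd ✓
{K, N}: 2 true → even ✓
{V, W}: 2 true → even ✓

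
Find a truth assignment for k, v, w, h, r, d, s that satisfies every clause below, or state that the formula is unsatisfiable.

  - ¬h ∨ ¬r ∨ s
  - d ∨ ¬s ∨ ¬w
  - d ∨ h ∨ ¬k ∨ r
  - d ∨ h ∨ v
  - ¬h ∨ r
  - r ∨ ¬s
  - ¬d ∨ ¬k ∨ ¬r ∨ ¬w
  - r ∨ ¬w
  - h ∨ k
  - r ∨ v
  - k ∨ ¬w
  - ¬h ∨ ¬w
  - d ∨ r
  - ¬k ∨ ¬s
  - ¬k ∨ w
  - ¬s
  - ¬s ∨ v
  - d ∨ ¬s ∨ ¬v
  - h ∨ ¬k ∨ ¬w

Unsatisfiable — no assignment works.

Case h = True:
  (¬h ∨ r) forces r = True.
  (¬h ∨ ¬r ∨ s) forces s = True.
  Clause (¬s) is falsified — contradiction.
Case h = False:
  (h ∨ k) forces k = True.
  (¬k ∨ ¬s) forces s = False.
  (¬k ∨ w) forces w = True.
  Clause (h ∨ ¬k ∨ ¬w) is falsified — contradiction.
Both cases fail, so the formula is unsatisfiable.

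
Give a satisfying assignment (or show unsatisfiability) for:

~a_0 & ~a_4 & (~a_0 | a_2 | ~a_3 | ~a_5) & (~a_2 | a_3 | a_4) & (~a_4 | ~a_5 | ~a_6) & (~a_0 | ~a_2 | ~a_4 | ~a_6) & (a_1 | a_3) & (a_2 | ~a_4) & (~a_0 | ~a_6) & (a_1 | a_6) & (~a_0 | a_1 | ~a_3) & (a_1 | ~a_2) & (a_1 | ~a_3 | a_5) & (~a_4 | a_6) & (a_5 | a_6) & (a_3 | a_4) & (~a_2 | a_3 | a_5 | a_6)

Unit clause (~a_0) forces a_0 = False.
Unit clause (~a_4) forces a_4 = False.
In (a_3 | a_4) only a_3 is left, so a_3 = True.
Set a_1 = True.
Set a_2 = True.
Set a_5 = False.
  then (a_5 | a_6) forces a_6 = True.
All clauses satisfied.

a_0 = False, a_1 = True, a_2 = True, a_3 = True, a_4 = False, a_5 = False, a_6 = True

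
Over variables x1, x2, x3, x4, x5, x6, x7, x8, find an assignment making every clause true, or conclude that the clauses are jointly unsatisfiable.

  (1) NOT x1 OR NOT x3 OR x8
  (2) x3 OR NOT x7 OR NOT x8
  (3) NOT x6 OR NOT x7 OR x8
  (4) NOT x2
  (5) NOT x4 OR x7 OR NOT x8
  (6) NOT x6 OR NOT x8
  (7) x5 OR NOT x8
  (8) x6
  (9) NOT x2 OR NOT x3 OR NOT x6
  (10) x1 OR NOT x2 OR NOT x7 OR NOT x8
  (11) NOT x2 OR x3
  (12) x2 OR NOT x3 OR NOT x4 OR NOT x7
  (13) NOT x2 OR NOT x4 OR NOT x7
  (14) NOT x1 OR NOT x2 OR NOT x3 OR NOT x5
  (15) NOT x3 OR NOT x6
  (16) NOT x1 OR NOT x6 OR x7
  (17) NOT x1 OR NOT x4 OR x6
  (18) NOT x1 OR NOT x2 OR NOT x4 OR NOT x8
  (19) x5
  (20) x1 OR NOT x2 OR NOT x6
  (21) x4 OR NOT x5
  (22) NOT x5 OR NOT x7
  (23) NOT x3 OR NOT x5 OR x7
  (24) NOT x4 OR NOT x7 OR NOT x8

Unit clause (NOT x2) forces x2 = False.
Unit clause (x6) forces x6 = True.
In (NOT x3 OR NOT x6) only NOT x3 is left, so x3 = False.
Unit clause (x5) forces x5 = True.
In (x4 OR NOT x5) only x4 is left, so x4 = True.
In (NOT x5 OR NOT x7) only NOT x7 is left, so x7 = False.
In (NOT x4 OR x7 OR NOT x8) only NOT x8 is left, so x8 = False.
In (NOT x1 OR NOT x6 OR x7) only NOT x1 is left, so x1 = False.
All clauses satisfied.

x1 = False; x2 = False; x3 = False; x4 = True; x5 = True; x6 = True; x7 = False; x8 = False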